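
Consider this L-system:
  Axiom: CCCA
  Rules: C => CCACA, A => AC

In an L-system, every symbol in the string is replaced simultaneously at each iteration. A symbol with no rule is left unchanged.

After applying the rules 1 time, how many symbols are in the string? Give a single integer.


Answer: 17

Derivation:
Step 0: length = 4
Step 1: length = 17


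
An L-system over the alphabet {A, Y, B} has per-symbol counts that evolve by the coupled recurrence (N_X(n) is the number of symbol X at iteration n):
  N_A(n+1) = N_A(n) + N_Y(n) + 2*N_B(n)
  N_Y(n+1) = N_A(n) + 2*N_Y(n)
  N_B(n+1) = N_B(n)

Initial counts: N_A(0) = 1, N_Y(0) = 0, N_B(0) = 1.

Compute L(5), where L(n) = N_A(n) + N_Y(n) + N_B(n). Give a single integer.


Step 0: N_A=1, N_Y=0, N_B=1, L=2
Step 1: N_A=3, N_Y=1, N_B=1, L=5
Step 2: N_A=6, N_Y=5, N_B=1, L=12
Step 3: N_A=13, N_Y=16, N_B=1, L=30
Step 4: N_A=31, N_Y=45, N_B=1, L=77
Step 5: N_A=78, N_Y=121, N_B=1, L=200

Answer: 200


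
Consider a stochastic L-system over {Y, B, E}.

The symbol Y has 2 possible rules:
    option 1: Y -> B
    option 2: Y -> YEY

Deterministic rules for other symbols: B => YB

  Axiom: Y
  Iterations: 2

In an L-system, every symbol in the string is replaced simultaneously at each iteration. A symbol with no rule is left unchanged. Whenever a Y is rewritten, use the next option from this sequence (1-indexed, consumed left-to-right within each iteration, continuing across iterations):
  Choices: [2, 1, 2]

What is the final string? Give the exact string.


Answer: BEYEY

Derivation:
Step 0: Y
Step 1: YEY  (used choices [2])
Step 2: BEYEY  (used choices [1, 2])


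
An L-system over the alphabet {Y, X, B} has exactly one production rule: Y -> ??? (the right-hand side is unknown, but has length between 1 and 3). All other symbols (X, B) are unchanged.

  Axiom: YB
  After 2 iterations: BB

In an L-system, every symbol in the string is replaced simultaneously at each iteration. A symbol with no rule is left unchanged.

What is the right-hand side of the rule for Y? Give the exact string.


Answer: B

Derivation:
Trying Y -> B:
  Step 0: YB
  Step 1: BB
  Step 2: BB
Matches the given result.


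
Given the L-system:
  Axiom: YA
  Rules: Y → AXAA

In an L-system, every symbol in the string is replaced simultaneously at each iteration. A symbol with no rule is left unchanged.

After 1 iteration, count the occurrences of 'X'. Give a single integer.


Step 0: YA  (0 'X')
Step 1: AXAAA  (1 'X')

Answer: 1


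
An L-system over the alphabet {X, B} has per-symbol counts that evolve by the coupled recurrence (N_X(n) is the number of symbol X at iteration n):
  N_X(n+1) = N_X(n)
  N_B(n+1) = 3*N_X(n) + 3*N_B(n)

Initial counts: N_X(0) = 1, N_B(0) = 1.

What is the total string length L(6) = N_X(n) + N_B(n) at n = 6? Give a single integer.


Answer: 1822

Derivation:
Step 0: N_X=1, N_B=1, L=2
Step 1: N_X=1, N_B=6, L=7
Step 2: N_X=1, N_B=21, L=22
Step 3: N_X=1, N_B=66, L=67
Step 4: N_X=1, N_B=201, L=202
Step 5: N_X=1, N_B=606, L=607
Step 6: N_X=1, N_B=1821, L=1822


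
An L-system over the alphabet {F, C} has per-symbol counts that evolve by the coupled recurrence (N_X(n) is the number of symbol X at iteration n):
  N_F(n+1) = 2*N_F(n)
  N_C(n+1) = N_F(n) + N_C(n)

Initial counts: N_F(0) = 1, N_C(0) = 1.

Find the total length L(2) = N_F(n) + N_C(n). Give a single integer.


Answer: 8

Derivation:
Step 0: N_F=1, N_C=1, L=2
Step 1: N_F=2, N_C=2, L=4
Step 2: N_F=4, N_C=4, L=8


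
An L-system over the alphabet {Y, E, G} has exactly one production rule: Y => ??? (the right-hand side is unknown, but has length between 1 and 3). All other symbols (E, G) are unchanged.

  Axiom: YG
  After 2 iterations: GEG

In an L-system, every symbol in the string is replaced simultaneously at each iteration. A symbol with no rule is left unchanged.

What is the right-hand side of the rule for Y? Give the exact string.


Trying Y => GE:
  Step 0: YG
  Step 1: GEG
  Step 2: GEG
Matches the given result.

Answer: GE


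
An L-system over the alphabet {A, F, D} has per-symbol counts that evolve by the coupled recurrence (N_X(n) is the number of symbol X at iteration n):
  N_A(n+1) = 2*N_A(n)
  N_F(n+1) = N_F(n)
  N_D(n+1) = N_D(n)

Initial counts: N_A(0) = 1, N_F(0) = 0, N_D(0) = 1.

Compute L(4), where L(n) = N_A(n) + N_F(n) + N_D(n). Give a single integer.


Answer: 17

Derivation:
Step 0: N_A=1, N_F=0, N_D=1, L=2
Step 1: N_A=2, N_F=0, N_D=1, L=3
Step 2: N_A=4, N_F=0, N_D=1, L=5
Step 3: N_A=8, N_F=0, N_D=1, L=9
Step 4: N_A=16, N_F=0, N_D=1, L=17


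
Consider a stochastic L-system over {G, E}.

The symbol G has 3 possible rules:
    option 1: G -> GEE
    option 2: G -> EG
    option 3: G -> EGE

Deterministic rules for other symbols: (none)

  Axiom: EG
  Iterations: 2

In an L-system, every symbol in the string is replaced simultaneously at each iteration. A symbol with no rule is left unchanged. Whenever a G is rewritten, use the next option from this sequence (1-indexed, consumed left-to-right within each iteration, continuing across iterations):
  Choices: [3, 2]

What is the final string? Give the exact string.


Step 0: EG
Step 1: EEGE  (used choices [3])
Step 2: EEEGE  (used choices [2])

Answer: EEEGE


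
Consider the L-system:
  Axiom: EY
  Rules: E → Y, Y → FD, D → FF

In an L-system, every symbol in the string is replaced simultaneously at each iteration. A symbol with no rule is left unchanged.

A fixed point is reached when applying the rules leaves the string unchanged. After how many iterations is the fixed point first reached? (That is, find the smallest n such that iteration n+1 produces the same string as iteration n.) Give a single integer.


Step 0: EY
Step 1: YFD
Step 2: FDFFF
Step 3: FFFFFF
Step 4: FFFFFF  (unchanged — fixed point at step 3)

Answer: 3


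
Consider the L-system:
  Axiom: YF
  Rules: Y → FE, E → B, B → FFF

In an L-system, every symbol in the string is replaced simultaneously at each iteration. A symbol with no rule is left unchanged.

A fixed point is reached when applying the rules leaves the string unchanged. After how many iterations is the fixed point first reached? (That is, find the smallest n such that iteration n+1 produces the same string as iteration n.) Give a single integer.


Step 0: YF
Step 1: FEF
Step 2: FBF
Step 3: FFFFF
Step 4: FFFFF  (unchanged — fixed point at step 3)

Answer: 3


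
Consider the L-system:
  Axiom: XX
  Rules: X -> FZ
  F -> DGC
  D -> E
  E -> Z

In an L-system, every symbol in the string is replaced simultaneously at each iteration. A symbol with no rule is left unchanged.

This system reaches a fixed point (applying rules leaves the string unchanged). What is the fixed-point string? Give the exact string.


Answer: ZGCZZGCZ

Derivation:
Step 0: XX
Step 1: FZFZ
Step 2: DGCZDGCZ
Step 3: EGCZEGCZ
Step 4: ZGCZZGCZ
Step 5: ZGCZZGCZ  (unchanged — fixed point at step 4)


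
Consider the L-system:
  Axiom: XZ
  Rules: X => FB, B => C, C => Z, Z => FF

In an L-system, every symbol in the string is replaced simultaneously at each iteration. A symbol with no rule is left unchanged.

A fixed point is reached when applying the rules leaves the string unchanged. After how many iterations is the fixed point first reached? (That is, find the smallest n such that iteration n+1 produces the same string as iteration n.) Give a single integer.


Answer: 4

Derivation:
Step 0: XZ
Step 1: FBFF
Step 2: FCFF
Step 3: FZFF
Step 4: FFFFF
Step 5: FFFFF  (unchanged — fixed point at step 4)


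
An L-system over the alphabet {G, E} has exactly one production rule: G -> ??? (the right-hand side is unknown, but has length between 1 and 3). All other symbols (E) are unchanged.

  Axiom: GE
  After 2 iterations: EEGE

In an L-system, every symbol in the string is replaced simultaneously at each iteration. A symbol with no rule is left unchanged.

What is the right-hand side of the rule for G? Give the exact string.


Answer: EG

Derivation:
Trying G -> EG:
  Step 0: GE
  Step 1: EGE
  Step 2: EEGE
Matches the given result.


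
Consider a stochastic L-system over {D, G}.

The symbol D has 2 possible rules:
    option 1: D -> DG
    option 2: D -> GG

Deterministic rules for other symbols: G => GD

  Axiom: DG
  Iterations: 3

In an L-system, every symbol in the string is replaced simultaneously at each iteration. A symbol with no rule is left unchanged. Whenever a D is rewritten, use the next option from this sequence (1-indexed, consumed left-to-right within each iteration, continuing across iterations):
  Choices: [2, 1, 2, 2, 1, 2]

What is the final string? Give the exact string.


Answer: GDGGGDGGGDDGGGGD

Derivation:
Step 0: DG
Step 1: GGGD  (used choices [2])
Step 2: GDGDGDDG  (used choices [1])
Step 3: GDGGGDGGGDDGGGGD  (used choices [2, 2, 1, 2])


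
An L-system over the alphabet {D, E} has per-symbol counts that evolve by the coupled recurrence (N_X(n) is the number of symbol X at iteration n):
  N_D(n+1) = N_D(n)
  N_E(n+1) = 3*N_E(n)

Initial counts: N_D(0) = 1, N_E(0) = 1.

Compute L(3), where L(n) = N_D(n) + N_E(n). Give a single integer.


Step 0: N_D=1, N_E=1, L=2
Step 1: N_D=1, N_E=3, L=4
Step 2: N_D=1, N_E=9, L=10
Step 3: N_D=1, N_E=27, L=28

Answer: 28


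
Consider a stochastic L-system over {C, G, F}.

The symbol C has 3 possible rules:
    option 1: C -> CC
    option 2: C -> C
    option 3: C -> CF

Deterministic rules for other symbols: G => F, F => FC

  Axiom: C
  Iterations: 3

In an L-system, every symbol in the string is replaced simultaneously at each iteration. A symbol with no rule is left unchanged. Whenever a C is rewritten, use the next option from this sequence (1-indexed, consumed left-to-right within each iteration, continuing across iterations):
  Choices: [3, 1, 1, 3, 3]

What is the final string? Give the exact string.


Answer: CCCFFCCF

Derivation:
Step 0: C
Step 1: CF  (used choices [3])
Step 2: CCFC  (used choices [1])
Step 3: CCCFFCCF  (used choices [1, 3, 3])


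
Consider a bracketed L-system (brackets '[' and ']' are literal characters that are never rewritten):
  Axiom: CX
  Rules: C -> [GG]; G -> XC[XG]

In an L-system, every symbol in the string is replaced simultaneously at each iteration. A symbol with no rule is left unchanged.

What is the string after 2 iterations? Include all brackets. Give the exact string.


Answer: [XC[XG]XC[XG]]X

Derivation:
Step 0: CX
Step 1: [GG]X
Step 2: [XC[XG]XC[XG]]X


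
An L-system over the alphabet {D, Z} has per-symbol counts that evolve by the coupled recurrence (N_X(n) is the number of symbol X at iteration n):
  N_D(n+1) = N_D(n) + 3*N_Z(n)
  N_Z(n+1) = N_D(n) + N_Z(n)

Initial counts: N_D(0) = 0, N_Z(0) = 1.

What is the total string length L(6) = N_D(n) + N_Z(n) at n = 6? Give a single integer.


Answer: 568

Derivation:
Step 0: N_D=0, N_Z=1, L=1
Step 1: N_D=3, N_Z=1, L=4
Step 2: N_D=6, N_Z=4, L=10
Step 3: N_D=18, N_Z=10, L=28
Step 4: N_D=48, N_Z=28, L=76
Step 5: N_D=132, N_Z=76, L=208
Step 6: N_D=360, N_Z=208, L=568


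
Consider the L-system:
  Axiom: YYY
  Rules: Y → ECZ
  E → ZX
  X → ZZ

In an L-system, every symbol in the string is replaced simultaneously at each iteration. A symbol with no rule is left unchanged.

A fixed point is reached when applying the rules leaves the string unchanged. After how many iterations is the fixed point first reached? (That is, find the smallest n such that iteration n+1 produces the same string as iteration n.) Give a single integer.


Step 0: YYY
Step 1: ECZECZECZ
Step 2: ZXCZZXCZZXCZ
Step 3: ZZZCZZZZCZZZZCZ
Step 4: ZZZCZZZZCZZZZCZ  (unchanged — fixed point at step 3)

Answer: 3


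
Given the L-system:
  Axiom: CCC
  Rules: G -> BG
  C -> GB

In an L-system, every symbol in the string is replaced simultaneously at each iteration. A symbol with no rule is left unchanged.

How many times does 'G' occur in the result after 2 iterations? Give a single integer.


Step 0: CCC  (0 'G')
Step 1: GBGBGB  (3 'G')
Step 2: BGBBGBBGB  (3 'G')

Answer: 3


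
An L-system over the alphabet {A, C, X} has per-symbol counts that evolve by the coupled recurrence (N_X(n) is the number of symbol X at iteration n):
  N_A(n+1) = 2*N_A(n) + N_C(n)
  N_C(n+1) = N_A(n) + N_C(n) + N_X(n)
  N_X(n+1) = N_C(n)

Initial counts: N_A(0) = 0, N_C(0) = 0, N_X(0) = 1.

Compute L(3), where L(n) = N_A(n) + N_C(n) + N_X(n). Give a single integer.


Step 0: N_A=0, N_C=0, N_X=1, L=1
Step 1: N_A=0, N_C=1, N_X=0, L=1
Step 2: N_A=1, N_C=1, N_X=1, L=3
Step 3: N_A=3, N_C=3, N_X=1, L=7

Answer: 7


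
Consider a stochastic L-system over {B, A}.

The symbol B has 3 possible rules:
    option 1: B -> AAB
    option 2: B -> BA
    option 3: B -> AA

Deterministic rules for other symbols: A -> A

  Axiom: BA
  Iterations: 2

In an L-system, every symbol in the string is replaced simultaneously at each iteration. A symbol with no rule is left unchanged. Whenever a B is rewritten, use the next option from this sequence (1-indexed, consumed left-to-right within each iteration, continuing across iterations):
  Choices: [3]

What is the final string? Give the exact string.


Answer: AAA

Derivation:
Step 0: BA
Step 1: AAA  (used choices [3])
Step 2: AAA  (used choices [])


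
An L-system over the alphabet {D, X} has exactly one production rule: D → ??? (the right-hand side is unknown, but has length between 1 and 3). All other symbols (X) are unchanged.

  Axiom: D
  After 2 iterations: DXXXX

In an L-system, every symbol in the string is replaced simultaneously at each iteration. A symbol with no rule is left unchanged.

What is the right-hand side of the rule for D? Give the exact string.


Answer: DXX

Derivation:
Trying D → DXX:
  Step 0: D
  Step 1: DXX
  Step 2: DXXXX
Matches the given result.


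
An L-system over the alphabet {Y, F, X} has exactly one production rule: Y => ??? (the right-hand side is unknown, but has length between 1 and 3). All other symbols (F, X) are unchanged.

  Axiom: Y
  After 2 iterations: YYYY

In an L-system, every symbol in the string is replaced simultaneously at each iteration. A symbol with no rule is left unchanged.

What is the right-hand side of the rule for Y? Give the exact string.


Trying Y => YY:
  Step 0: Y
  Step 1: YY
  Step 2: YYYY
Matches the given result.

Answer: YY


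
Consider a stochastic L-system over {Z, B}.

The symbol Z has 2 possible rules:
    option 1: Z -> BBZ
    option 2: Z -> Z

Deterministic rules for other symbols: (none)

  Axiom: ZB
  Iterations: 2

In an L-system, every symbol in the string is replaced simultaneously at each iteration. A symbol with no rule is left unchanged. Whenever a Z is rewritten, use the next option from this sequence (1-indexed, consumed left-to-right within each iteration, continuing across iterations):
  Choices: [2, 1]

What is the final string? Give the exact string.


Step 0: ZB
Step 1: ZB  (used choices [2])
Step 2: BBZB  (used choices [1])

Answer: BBZB


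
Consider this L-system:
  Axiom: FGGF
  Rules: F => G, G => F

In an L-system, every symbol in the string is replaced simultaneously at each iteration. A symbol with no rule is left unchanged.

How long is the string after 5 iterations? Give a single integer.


Answer: 4

Derivation:
Step 0: length = 4
Step 1: length = 4
Step 2: length = 4
Step 3: length = 4
Step 4: length = 4
Step 5: length = 4


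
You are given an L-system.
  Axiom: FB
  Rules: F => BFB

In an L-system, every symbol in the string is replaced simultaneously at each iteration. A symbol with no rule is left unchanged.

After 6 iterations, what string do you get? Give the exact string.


Answer: BBBBBBFBBBBBBB

Derivation:
Step 0: FB
Step 1: BFBB
Step 2: BBFBBB
Step 3: BBBFBBBB
Step 4: BBBBFBBBBB
Step 5: BBBBBFBBBBBB
Step 6: BBBBBBFBBBBBBB


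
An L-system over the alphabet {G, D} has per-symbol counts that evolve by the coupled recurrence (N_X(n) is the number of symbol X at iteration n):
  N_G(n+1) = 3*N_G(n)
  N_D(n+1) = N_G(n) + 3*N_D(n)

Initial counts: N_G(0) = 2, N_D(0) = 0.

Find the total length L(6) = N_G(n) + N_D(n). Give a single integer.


Step 0: N_G=2, N_D=0, L=2
Step 1: N_G=6, N_D=2, L=8
Step 2: N_G=18, N_D=12, L=30
Step 3: N_G=54, N_D=54, L=108
Step 4: N_G=162, N_D=216, L=378
Step 5: N_G=486, N_D=810, L=1296
Step 6: N_G=1458, N_D=2916, L=4374

Answer: 4374


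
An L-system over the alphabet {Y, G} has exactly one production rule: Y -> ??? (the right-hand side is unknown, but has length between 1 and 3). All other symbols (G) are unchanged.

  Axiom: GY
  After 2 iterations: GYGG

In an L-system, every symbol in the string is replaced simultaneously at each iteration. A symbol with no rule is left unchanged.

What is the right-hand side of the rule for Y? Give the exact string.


Answer: YG

Derivation:
Trying Y -> YG:
  Step 0: GY
  Step 1: GYG
  Step 2: GYGG
Matches the given result.


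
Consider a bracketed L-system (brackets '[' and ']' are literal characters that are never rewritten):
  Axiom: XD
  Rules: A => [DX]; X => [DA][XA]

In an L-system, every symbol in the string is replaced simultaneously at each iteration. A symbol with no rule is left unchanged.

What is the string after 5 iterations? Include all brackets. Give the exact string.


Step 0: XD
Step 1: [DA][XA]D
Step 2: [D[DX]][[DA][XA][DX]]D
Step 3: [D[D[DA][XA]]][[D[DX]][[DA][XA][DX]][D[DA][XA]]]D
Step 4: [D[D[D[DX]][[DA][XA][DX]]]][[D[D[DA][XA]]][[D[DX]][[DA][XA][DX]][D[DA][XA]]][D[D[DX]][[DA][XA][DX]]]]D
Step 5: [D[D[D[D[DA][XA]]][[D[DX]][[DA][XA][DX]][D[DA][XA]]]]][[D[D[D[DX]][[DA][XA][DX]]]][[D[D[DA][XA]]][[D[DX]][[DA][XA][DX]][D[DA][XA]]][D[D[DX]][[DA][XA][DX]]]][D[D[D[DA][XA]]][[D[DX]][[DA][XA][DX]][D[DA][XA]]]]]D

Answer: [D[D[D[D[DA][XA]]][[D[DX]][[DA][XA][DX]][D[DA][XA]]]]][[D[D[D[DX]][[DA][XA][DX]]]][[D[D[DA][XA]]][[D[DX]][[DA][XA][DX]][D[DA][XA]]][D[D[DX]][[DA][XA][DX]]]][D[D[D[DA][XA]]][[D[DX]][[DA][XA][DX]][D[DA][XA]]]]]D


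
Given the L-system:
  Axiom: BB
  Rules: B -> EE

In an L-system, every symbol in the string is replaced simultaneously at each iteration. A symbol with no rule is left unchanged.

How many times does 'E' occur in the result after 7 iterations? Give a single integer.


Answer: 4

Derivation:
Step 0: BB  (0 'E')
Step 1: EEEE  (4 'E')
Step 2: EEEE  (4 'E')
Step 3: EEEE  (4 'E')
Step 4: EEEE  (4 'E')
Step 5: EEEE  (4 'E')
Step 6: EEEE  (4 'E')
Step 7: EEEE  (4 'E')


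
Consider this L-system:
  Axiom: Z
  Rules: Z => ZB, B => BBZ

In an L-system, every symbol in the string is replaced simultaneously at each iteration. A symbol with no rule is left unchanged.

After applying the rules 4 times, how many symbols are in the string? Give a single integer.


Step 0: length = 1
Step 1: length = 2
Step 2: length = 5
Step 3: length = 13
Step 4: length = 34

Answer: 34


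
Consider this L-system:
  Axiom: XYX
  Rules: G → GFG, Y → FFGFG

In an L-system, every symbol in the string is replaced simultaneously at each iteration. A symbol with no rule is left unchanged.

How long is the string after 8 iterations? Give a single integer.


Answer: 515

Derivation:
Step 0: length = 3
Step 1: length = 7
Step 2: length = 11
Step 3: length = 19
Step 4: length = 35
Step 5: length = 67
Step 6: length = 131
Step 7: length = 259
Step 8: length = 515


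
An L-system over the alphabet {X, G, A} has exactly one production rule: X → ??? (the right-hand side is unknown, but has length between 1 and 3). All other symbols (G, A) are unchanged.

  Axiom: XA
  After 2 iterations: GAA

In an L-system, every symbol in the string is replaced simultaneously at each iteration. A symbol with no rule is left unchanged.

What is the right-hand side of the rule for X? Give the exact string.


Answer: GA

Derivation:
Trying X → GA:
  Step 0: XA
  Step 1: GAA
  Step 2: GAA
Matches the given result.


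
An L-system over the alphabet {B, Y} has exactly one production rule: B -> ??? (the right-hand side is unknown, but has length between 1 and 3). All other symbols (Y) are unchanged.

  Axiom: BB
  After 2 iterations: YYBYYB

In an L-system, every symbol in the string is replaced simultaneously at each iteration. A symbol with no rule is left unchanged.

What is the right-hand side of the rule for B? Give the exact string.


Answer: YB

Derivation:
Trying B -> YB:
  Step 0: BB
  Step 1: YBYB
  Step 2: YYBYYB
Matches the given result.


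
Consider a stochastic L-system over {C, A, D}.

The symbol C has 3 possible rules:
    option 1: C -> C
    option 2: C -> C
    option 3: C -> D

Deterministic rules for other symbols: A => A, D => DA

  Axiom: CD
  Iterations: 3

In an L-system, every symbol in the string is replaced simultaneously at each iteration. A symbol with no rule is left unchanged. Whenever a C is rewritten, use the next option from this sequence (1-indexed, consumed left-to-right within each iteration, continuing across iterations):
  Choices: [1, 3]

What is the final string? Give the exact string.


Answer: DADAAA

Derivation:
Step 0: CD
Step 1: CDA  (used choices [1])
Step 2: DDAA  (used choices [3])
Step 3: DADAAA  (used choices [])


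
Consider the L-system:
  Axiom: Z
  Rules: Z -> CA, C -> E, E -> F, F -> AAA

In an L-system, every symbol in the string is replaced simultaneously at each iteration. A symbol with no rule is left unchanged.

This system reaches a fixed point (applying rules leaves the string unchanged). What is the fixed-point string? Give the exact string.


Answer: AAAA

Derivation:
Step 0: Z
Step 1: CA
Step 2: EA
Step 3: FA
Step 4: AAAA
Step 5: AAAA  (unchanged — fixed point at step 4)


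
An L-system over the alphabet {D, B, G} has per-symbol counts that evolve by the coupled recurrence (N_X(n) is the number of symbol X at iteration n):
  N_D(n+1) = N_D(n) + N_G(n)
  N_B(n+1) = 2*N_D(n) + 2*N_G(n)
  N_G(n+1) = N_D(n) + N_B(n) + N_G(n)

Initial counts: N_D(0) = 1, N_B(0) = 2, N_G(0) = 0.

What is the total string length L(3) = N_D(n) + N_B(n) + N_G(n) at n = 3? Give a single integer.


Step 0: N_D=1, N_B=2, N_G=0, L=3
Step 1: N_D=1, N_B=2, N_G=3, L=6
Step 2: N_D=4, N_B=8, N_G=6, L=18
Step 3: N_D=10, N_B=20, N_G=18, L=48

Answer: 48


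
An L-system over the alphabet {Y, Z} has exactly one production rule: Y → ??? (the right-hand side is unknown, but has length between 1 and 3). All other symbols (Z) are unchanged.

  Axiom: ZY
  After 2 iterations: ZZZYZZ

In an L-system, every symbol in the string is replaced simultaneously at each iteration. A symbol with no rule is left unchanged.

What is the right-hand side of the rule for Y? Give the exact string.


Trying Y → ZYZ:
  Step 0: ZY
  Step 1: ZZYZ
  Step 2: ZZZYZZ
Matches the given result.

Answer: ZYZ


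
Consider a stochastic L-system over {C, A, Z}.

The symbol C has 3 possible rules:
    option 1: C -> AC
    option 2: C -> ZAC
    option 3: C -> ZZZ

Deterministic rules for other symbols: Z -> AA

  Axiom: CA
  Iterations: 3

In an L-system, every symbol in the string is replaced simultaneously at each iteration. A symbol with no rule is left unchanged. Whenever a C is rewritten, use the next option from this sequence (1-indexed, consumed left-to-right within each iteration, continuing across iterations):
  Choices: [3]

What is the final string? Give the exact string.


Answer: AAAAAAA

Derivation:
Step 0: CA
Step 1: ZZZA  (used choices [3])
Step 2: AAAAAAA  (used choices [])
Step 3: AAAAAAA  (used choices [])


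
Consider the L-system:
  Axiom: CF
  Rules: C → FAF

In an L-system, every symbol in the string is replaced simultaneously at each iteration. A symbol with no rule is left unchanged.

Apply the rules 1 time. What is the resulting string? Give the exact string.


Step 0: CF
Step 1: FAFF

Answer: FAFF


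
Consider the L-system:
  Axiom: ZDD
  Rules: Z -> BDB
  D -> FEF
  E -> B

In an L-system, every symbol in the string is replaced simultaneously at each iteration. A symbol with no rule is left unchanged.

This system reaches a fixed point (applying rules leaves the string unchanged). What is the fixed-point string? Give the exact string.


Answer: BFBFBFBFFBF

Derivation:
Step 0: ZDD
Step 1: BDBFEFFEF
Step 2: BFEFBFBFFBF
Step 3: BFBFBFBFFBF
Step 4: BFBFBFBFFBF  (unchanged — fixed point at step 3)


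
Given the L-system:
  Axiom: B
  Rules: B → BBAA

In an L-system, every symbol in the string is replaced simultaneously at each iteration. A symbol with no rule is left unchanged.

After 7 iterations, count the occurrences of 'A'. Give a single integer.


Step 0: B  (0 'A')
Step 1: BBAA  (2 'A')
Step 2: BBAABBAAAA  (6 'A')
Step 3: BBAABBAAAABBAABBAAAAAA  (14 'A')
Step 4: BBAABBAAAABBAABBAAAAAABBAABBAAAABBAABBAAAAAAAA  (30 'A')
Step 5: BBAABBAAAABBAABBAAAAAABBAABBAAAABBAABBAAAAAAAABBAABBAAAABBAABBAAAAAABBAABBAAAABBAABBAAAAAAAAAA  (62 'A')
Step 6: BBAABBAAAABBAABBAAAAAABBAABBAAAABBAABBAAAAAAAABBAABBAAAABBAABBAAAAAABBAABBAAAABBAABBAAAAAAAAAABBAABBAAAABBAABBAAAAAABBAABBAAAABBAABBAAAAAAAABBAABBAAAABBAABBAAAAAABBAABBAAAABBAABBAAAAAAAAAAAA  (126 'A')
Step 7: BBAABBAAAABBAABBAAAAAABBAABBAAAABBAABBAAAAAAAABBAABBAAAABBAABBAAAAAABBAABBAAAABBAABBAAAAAAAAAABBAABBAAAABBAABBAAAAAABBAABBAAAABBAABBAAAAAAAABBAABBAAAABBAABBAAAAAABBAABBAAAABBAABBAAAAAAAAAAAABBAABBAAAABBAABBAAAAAABBAABBAAAABBAABBAAAAAAAABBAABBAAAABBAABBAAAAAABBAABBAAAABBAABBAAAAAAAAAABBAABBAAAABBAABBAAAAAABBAABBAAAABBAABBAAAAAAAABBAABBAAAABBAABBAAAAAABBAABBAAAABBAABBAAAAAAAAAAAAAA  (254 'A')

Answer: 254


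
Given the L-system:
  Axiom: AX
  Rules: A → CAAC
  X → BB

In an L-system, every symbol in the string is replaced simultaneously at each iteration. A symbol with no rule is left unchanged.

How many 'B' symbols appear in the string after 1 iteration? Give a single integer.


Answer: 2

Derivation:
Step 0: AX  (0 'B')
Step 1: CAACBB  (2 'B')


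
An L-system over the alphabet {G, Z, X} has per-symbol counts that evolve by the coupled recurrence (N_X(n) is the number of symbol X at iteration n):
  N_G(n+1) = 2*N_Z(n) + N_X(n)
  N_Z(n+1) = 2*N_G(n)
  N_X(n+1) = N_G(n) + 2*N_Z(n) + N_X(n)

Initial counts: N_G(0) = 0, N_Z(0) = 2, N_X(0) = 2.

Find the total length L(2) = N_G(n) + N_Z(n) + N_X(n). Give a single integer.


Step 0: N_G=0, N_Z=2, N_X=2, L=4
Step 1: N_G=6, N_Z=0, N_X=6, L=12
Step 2: N_G=6, N_Z=12, N_X=12, L=30

Answer: 30


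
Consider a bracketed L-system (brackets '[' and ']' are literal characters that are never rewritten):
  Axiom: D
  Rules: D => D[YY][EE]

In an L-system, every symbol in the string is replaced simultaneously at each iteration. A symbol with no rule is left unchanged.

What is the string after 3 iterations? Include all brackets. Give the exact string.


Answer: D[YY][EE][YY][EE][YY][EE]

Derivation:
Step 0: D
Step 1: D[YY][EE]
Step 2: D[YY][EE][YY][EE]
Step 3: D[YY][EE][YY][EE][YY][EE]


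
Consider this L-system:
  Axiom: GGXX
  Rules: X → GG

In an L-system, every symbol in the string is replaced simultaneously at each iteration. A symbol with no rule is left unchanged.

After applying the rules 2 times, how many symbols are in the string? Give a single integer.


Answer: 6

Derivation:
Step 0: length = 4
Step 1: length = 6
Step 2: length = 6


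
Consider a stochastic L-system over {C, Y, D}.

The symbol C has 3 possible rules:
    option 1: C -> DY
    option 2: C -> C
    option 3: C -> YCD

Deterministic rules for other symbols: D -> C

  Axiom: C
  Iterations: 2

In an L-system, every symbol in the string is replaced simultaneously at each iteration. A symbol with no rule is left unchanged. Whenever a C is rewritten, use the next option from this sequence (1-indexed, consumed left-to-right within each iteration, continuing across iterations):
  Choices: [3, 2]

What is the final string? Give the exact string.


Step 0: C
Step 1: YCD  (used choices [3])
Step 2: YCC  (used choices [2])

Answer: YCC


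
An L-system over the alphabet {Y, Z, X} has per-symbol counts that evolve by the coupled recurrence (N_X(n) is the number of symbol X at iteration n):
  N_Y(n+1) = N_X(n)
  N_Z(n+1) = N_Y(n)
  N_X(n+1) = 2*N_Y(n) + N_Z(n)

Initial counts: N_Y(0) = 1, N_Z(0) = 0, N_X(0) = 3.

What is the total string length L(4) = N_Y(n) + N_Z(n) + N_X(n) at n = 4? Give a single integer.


Step 0: N_Y=1, N_Z=0, N_X=3, L=4
Step 1: N_Y=3, N_Z=1, N_X=2, L=6
Step 2: N_Y=2, N_Z=3, N_X=7, L=12
Step 3: N_Y=7, N_Z=2, N_X=7, L=16
Step 4: N_Y=7, N_Z=7, N_X=16, L=30

Answer: 30


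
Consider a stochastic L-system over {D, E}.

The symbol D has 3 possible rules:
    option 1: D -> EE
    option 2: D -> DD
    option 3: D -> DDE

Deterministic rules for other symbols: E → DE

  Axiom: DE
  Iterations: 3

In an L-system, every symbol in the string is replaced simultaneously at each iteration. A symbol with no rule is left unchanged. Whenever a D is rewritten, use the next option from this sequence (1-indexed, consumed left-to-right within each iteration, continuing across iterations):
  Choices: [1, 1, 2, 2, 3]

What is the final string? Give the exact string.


Step 0: DE
Step 1: EEDE  (used choices [1])
Step 2: DEDEEEDE  (used choices [1])
Step 3: DDDEDDDEDEDEDDEDE  (used choices [2, 2, 3])

Answer: DDDEDDDEDEDEDDEDE


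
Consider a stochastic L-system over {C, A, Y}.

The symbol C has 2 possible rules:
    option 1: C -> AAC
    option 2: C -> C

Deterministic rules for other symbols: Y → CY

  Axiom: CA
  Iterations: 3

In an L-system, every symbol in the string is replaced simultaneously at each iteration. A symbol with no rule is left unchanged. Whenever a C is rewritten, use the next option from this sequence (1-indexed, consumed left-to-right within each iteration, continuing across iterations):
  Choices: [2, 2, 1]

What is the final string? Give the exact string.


Answer: AACA

Derivation:
Step 0: CA
Step 1: CA  (used choices [2])
Step 2: CA  (used choices [2])
Step 3: AACA  (used choices [1])


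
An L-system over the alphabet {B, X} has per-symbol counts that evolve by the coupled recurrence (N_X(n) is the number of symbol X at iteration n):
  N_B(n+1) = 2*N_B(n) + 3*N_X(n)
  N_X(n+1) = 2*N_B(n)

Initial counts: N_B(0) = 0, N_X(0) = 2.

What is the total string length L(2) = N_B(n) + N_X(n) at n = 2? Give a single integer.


Answer: 24

Derivation:
Step 0: N_B=0, N_X=2, L=2
Step 1: N_B=6, N_X=0, L=6
Step 2: N_B=12, N_X=12, L=24


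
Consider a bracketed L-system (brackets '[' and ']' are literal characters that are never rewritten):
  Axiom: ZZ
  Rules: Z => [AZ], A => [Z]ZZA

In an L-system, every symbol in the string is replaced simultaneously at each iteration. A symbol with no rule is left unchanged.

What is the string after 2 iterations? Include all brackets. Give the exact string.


Step 0: ZZ
Step 1: [AZ][AZ]
Step 2: [[Z]ZZA[AZ]][[Z]ZZA[AZ]]

Answer: [[Z]ZZA[AZ]][[Z]ZZA[AZ]]


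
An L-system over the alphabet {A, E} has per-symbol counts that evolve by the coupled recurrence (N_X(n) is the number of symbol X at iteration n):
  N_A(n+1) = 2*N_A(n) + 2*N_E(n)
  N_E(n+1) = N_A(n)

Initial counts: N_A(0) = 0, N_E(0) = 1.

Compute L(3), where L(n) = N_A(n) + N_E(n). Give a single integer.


Step 0: N_A=0, N_E=1, L=1
Step 1: N_A=2, N_E=0, L=2
Step 2: N_A=4, N_E=2, L=6
Step 3: N_A=12, N_E=4, L=16

Answer: 16


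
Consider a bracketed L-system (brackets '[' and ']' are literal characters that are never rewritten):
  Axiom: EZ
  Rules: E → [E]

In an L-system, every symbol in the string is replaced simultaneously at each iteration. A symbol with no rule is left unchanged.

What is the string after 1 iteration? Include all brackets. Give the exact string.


Answer: [E]Z

Derivation:
Step 0: EZ
Step 1: [E]Z


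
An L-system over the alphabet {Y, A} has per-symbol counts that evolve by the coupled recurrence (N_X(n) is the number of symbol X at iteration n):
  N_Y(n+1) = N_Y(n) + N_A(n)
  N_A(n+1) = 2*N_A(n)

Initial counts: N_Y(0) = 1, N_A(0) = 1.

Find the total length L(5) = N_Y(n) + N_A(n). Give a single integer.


Step 0: N_Y=1, N_A=1, L=2
Step 1: N_Y=2, N_A=2, L=4
Step 2: N_Y=4, N_A=4, L=8
Step 3: N_Y=8, N_A=8, L=16
Step 4: N_Y=16, N_A=16, L=32
Step 5: N_Y=32, N_A=32, L=64

Answer: 64


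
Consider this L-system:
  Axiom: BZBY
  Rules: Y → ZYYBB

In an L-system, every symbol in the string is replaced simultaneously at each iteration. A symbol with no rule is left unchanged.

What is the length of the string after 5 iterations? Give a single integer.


Step 0: length = 4
Step 1: length = 8
Step 2: length = 16
Step 3: length = 32
Step 4: length = 64
Step 5: length = 128

Answer: 128


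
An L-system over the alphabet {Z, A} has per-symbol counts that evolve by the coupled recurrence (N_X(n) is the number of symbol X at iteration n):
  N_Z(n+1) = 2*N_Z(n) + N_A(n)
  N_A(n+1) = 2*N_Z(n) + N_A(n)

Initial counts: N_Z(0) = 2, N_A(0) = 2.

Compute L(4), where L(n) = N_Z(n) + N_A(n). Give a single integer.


Step 0: N_Z=2, N_A=2, L=4
Step 1: N_Z=6, N_A=6, L=12
Step 2: N_Z=18, N_A=18, L=36
Step 3: N_Z=54, N_A=54, L=108
Step 4: N_Z=162, N_A=162, L=324

Answer: 324


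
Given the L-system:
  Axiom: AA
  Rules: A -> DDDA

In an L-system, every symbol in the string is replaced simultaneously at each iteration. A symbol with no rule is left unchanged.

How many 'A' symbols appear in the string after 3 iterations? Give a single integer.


Answer: 2

Derivation:
Step 0: AA  (2 'A')
Step 1: DDDADDDA  (2 'A')
Step 2: DDDDDDADDDDDDA  (2 'A')
Step 3: DDDDDDDDDADDDDDDDDDA  (2 'A')


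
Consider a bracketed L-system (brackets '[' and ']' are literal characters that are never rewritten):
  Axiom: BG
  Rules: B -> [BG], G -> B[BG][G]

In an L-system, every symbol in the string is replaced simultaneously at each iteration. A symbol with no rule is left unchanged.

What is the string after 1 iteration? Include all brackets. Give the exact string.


Step 0: BG
Step 1: [BG]B[BG][G]

Answer: [BG]B[BG][G]


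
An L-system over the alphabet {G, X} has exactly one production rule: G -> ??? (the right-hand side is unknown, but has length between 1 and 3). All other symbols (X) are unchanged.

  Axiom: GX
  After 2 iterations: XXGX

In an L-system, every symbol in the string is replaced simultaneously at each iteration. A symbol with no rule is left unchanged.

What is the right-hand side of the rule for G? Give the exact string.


Trying G -> XG:
  Step 0: GX
  Step 1: XGX
  Step 2: XXGX
Matches the given result.

Answer: XG


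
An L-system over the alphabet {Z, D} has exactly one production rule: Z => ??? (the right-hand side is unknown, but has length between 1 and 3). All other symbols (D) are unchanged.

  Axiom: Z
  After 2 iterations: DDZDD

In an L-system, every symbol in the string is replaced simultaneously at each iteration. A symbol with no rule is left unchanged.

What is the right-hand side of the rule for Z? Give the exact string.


Trying Z => DZD:
  Step 0: Z
  Step 1: DZD
  Step 2: DDZDD
Matches the given result.

Answer: DZD


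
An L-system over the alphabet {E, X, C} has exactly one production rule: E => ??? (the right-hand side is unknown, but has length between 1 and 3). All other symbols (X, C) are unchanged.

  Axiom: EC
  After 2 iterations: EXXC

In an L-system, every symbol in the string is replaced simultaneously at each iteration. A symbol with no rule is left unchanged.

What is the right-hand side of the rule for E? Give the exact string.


Answer: EX

Derivation:
Trying E => EX:
  Step 0: EC
  Step 1: EXC
  Step 2: EXXC
Matches the given result.


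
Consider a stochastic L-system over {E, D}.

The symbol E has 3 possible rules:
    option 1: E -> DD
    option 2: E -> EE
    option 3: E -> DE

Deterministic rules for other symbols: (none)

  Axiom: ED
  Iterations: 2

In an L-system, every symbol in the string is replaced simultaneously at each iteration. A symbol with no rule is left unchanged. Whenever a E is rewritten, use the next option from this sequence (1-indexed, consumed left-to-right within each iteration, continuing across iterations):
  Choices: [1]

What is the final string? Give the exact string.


Step 0: ED
Step 1: DDD  (used choices [1])
Step 2: DDD  (used choices [])

Answer: DDD


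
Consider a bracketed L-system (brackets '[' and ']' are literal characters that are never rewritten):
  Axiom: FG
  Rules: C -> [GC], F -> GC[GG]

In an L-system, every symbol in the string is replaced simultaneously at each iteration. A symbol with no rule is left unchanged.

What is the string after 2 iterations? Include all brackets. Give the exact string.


Step 0: FG
Step 1: GC[GG]G
Step 2: G[GC][GG]G

Answer: G[GC][GG]G


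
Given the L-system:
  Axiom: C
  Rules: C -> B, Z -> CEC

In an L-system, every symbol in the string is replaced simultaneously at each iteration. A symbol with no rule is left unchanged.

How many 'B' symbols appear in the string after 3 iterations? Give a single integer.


Step 0: C  (0 'B')
Step 1: B  (1 'B')
Step 2: B  (1 'B')
Step 3: B  (1 'B')

Answer: 1


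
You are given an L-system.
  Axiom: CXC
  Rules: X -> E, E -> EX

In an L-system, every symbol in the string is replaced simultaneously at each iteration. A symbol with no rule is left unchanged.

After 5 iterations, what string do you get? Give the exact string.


Answer: CEXEEXEXEC

Derivation:
Step 0: CXC
Step 1: CEC
Step 2: CEXC
Step 3: CEXEC
Step 4: CEXEEXC
Step 5: CEXEEXEXEC


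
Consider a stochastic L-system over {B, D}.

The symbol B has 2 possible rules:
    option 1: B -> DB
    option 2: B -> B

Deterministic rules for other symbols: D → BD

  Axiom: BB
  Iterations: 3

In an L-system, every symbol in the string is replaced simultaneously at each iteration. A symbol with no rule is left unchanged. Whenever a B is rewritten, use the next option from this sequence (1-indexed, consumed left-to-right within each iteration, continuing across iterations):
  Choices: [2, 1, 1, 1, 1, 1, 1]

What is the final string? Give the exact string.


Step 0: BB
Step 1: BDB  (used choices [2, 1])
Step 2: DBBDDB  (used choices [1, 1])
Step 3: BDDBDBBDBDDB  (used choices [1, 1, 1])

Answer: BDDBDBBDBDDB


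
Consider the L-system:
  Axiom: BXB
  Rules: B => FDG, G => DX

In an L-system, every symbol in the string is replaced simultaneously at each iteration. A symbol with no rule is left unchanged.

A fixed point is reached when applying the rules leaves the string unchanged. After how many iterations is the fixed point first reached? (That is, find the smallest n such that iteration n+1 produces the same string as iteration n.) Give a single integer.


Answer: 2

Derivation:
Step 0: BXB
Step 1: FDGXFDG
Step 2: FDDXXFDDX
Step 3: FDDXXFDDX  (unchanged — fixed point at step 2)


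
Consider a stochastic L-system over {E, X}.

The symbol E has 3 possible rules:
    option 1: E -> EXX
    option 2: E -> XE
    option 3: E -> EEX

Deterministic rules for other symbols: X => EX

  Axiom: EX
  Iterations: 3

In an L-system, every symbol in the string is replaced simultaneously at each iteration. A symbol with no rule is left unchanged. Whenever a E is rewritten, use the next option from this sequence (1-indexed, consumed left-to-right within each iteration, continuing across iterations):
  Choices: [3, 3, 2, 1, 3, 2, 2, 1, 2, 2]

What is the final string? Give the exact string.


Answer: EEXXEEXEXXEEXXEXXEEXEXXEEX

Derivation:
Step 0: EX
Step 1: EEXEX  (used choices [3])
Step 2: EEXXEEXEXXEX  (used choices [3, 2, 1])
Step 3: EEXXEEXEXXEEXXEXXEEXEXXEEX  (used choices [3, 2, 2, 1, 2, 2])


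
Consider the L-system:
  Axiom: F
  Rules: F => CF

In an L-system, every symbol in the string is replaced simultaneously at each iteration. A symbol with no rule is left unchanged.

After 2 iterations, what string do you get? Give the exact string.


Answer: CCF

Derivation:
Step 0: F
Step 1: CF
Step 2: CCF


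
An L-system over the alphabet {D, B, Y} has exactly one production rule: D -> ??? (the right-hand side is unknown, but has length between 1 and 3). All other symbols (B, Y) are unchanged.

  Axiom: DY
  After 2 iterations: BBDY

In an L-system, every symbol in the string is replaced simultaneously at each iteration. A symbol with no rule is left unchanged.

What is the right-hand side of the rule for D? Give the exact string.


Trying D -> BD:
  Step 0: DY
  Step 1: BDY
  Step 2: BBDY
Matches the given result.

Answer: BD
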